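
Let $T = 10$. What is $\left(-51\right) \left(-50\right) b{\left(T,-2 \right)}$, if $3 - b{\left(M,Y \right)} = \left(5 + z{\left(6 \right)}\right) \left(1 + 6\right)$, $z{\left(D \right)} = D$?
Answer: $-188700$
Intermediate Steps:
$b{\left(M,Y \right)} = -74$ ($b{\left(M,Y \right)} = 3 - \left(5 + 6\right) \left(1 + 6\right) = 3 - 11 \cdot 7 = 3 - 77 = -74$)
$\left(-51\right) \left(-50\right) b{\left(T,-2 \right)} = \left(-51\right) \left(-50\right) \left(-74\right) = 2550 \left(-74\right) = -188700$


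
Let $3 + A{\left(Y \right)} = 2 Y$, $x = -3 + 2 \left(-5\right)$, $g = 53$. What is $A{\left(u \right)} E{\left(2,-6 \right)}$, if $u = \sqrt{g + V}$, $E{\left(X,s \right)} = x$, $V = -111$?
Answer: $39 - 26 i \sqrt{58} \approx 39.0 - 198.01 i$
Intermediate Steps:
$x = -13$ ($x = -3 - 10 = -13$)
$E{\left(X,s \right)} = -13$
$u = i \sqrt{58}$ ($u = \sqrt{53 - 111} = \sqrt{-58} = i \sqrt{58} \approx 7.6158 i$)
$A{\left(Y \right)} = -3 + 2 Y$
$A{\left(u \right)} E{\left(2,-6 \right)} = \left(-3 + 2 i \sqrt{58}\right) \left(-13\right) = 39 - 26 i \sqrt{58}$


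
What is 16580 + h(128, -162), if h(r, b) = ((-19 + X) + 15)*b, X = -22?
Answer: 20792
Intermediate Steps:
h(r, b) = -26*b (h(r, b) = ((-19 - 22) + 15)*b = (-41 + 15)*b = -26*b)
16580 + h(128, -162) = 16580 - 26*(-162) = 16580 + 4212 = 20792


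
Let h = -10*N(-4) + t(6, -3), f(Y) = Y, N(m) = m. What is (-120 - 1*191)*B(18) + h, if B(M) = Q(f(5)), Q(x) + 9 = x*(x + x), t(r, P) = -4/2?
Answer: -12713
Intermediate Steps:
t(r, P) = -2 (t(r, P) = -4*1/2 = -2)
h = 38 (h = -10*(-4) - 2 = 40 - 2 = 38)
Q(x) = -9 + 2*x**2 (Q(x) = -9 + x*(x + x) = -9 + x*(2*x) = -9 + 2*x**2)
B(M) = 41 (B(M) = -9 + 2*5**2 = -9 + 2*25 = -9 + 50 = 41)
(-120 - 1*191)*B(18) + h = (-120 - 1*191)*41 + 38 = (-120 - 191)*41 + 38 = -311*41 + 38 = -12751 + 38 = -12713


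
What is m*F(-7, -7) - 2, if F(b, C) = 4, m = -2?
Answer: -10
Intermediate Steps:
m*F(-7, -7) - 2 = -2*4 - 2 = -8 - 2 = -10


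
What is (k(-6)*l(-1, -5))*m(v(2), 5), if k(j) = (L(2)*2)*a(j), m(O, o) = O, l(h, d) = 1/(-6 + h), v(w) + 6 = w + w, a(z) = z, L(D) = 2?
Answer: -48/7 ≈ -6.8571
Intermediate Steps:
v(w) = -6 + 2*w (v(w) = -6 + (w + w) = -6 + 2*w)
k(j) = 4*j (k(j) = (2*2)*j = 4*j)
(k(-6)*l(-1, -5))*m(v(2), 5) = ((4*(-6))/(-6 - 1))*(-6 + 2*2) = (-24/(-7))*(-6 + 4) = -24*(-⅐)*(-2) = (24/7)*(-2) = -48/7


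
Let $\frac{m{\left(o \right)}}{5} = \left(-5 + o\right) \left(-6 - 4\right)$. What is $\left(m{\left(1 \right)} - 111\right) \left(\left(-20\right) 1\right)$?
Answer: $-1780$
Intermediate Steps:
$m{\left(o \right)} = 250 - 50 o$ ($m{\left(o \right)} = 5 \left(-5 + o\right) \left(-6 - 4\right) = 5 \left(-5 + o\right) \left(-10\right) = 5 \left(50 - 10 o\right) = 250 - 50 o$)
$\left(m{\left(1 \right)} - 111\right) \left(\left(-20\right) 1\right) = \left(\left(250 - 50\right) - 111\right) \left(\left(-20\right) 1\right) = \left(\left(250 - 50\right) - 111\right) \left(-20\right) = \left(200 - 111\right) \left(-20\right) = 89 \left(-20\right) = -1780$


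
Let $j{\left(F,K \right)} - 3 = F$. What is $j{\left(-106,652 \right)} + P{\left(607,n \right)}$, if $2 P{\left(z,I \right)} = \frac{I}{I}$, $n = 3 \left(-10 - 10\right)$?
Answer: $- \frac{205}{2} \approx -102.5$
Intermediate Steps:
$j{\left(F,K \right)} = 3 + F$
$n = -60$ ($n = 3 \left(-20\right) = -60$)
$P{\left(z,I \right)} = \frac{1}{2}$ ($P{\left(z,I \right)} = \frac{I \frac{1}{I}}{2} = \frac{1}{2} \cdot 1 = \frac{1}{2}$)
$j{\left(-106,652 \right)} + P{\left(607,n \right)} = \left(3 - 106\right) + \frac{1}{2} = -103 + \frac{1}{2} = - \frac{205}{2}$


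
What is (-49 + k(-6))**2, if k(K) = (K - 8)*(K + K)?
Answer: 14161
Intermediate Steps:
k(K) = 2*K*(-8 + K) (k(K) = (-8 + K)*(2*K) = 2*K*(-8 + K))
(-49 + k(-6))**2 = (-49 + 2*(-6)*(-8 - 6))**2 = (-49 + 2*(-6)*(-14))**2 = (-49 + 168)**2 = 119**2 = 14161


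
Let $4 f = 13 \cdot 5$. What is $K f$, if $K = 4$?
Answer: $65$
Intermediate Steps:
$f = \frac{65}{4}$ ($f = \frac{13 \cdot 5}{4} = \frac{1}{4} \cdot 65 = \frac{65}{4} \approx 16.25$)
$K f = 4 \cdot \frac{65}{4} = 65$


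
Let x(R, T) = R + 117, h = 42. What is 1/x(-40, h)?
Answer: 1/77 ≈ 0.012987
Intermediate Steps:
x(R, T) = 117 + R
1/x(-40, h) = 1/(117 - 40) = 1/77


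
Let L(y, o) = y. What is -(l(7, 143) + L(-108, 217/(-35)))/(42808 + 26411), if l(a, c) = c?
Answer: -35/69219 ≈ -0.00050564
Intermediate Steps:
-(l(7, 143) + L(-108, 217/(-35)))/(42808 + 26411) = -(143 - 108)/(42808 + 26411) = -35/69219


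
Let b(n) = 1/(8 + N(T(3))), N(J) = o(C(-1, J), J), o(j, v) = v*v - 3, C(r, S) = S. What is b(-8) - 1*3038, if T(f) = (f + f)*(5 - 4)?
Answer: -124557/41 ≈ -3038.0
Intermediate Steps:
T(f) = 2*f (T(f) = (2*f)*1 = 2*f)
o(j, v) = -3 + v² (o(j, v) = v² - 3 = -3 + v²)
N(J) = -3 + J²
b(n) = 1/41 (b(n) = 1/(8 + (-3 + (2*3)²)) = 1/(8 + (-3 + 6²)) = 1/(8 + (-3 + 36)) = 1/(8 + 33) = 1/41)
b(-8) - 1*3038 = 1/41 - 1*3038 = 1/41 - 3038 = -124557/41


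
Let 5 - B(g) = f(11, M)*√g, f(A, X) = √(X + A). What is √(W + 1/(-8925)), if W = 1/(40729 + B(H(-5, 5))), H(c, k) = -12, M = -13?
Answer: √(-22711626 - 1428*√6)/(3570*√(20367 + √6)) ≈ 0.0093541*I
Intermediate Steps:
f(A, X) = √(A + X)
B(g) = 5 - I*√2*√g (B(g) = 5 - √(11 - 13)*√g = 5 - √(-2)*√g = 5 - I*√2*√g)
W = 1/(40734 + 2*√6) (W = 1/(40729 + (5 - I*√2*√(-12))) = 1/(40729 + (5 - I*√2*2*I*√3)) = 1/(40729 + (5 + 2*√6)) = 1/(40734 + 2*√6) ≈ 2.4547e-5)
√(W + 1/(-8925)) = √((6789/276543122 - √6/829629366) + 1/(-8925)) = √((6789/276543122 - √6/829629366) - 1/8925) = √(-215951297/2468147363850 - √6/829629366)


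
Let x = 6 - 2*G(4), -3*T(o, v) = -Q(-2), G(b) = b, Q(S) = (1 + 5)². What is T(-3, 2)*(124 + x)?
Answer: 1464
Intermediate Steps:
Q(S) = 36 (Q(S) = 6² = 36)
T(o, v) = 12 (T(o, v) = -(-1)*36/3 = -⅓*(-36) = 12)
x = -2 (x = 6 - 2*4 = 6 - 8 = -2)
T(-3, 2)*(124 + x) = 12*(124 - 2) = 12*122 = 1464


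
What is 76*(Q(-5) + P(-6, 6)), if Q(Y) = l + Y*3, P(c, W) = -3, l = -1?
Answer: -1444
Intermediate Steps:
Q(Y) = -1 + 3*Y (Q(Y) = -1 + Y*3 = -1 + 3*Y)
76*(Q(-5) + P(-6, 6)) = 76*((-1 + 3*(-5)) - 3) = 76*((-1 - 15) - 3) = 76*(-16 - 3) = 76*(-19) = -1444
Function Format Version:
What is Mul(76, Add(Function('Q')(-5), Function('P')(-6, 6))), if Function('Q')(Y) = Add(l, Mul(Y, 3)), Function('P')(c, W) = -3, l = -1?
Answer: -1444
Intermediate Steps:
Function('Q')(Y) = Add(-1, Mul(3, Y)) (Function('Q')(Y) = Add(-1, Mul(Y, 3)) = Add(-1, Mul(3, Y)))
Mul(76, Add(Function('Q')(-5), Function('P')(-6, 6))) = Mul(76, Add(Add(-1, Mul(3, -5)), -3)) = Mul(76, Add(Add(-1, -15), -3)) = Mul(76, Add(-16, -3)) = Mul(76, -19) = -1444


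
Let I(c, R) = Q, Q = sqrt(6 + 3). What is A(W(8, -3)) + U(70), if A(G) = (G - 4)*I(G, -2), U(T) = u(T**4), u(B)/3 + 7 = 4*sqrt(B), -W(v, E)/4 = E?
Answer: 58803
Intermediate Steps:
W(v, E) = -4*E
Q = 3 (Q = sqrt(9) = 3)
u(B) = -21 + 12*sqrt(B) (u(B) = -21 + 3*(4*sqrt(B)) = -21 + 12*sqrt(B))
I(c, R) = 3
U(T) = -21 + 12*sqrt(T**4)
A(G) = -12 + 3*G (A(G) = (G - 4)*3 = (-4 + G)*3 = -12 + 3*G)
A(W(8, -3)) + U(70) = (-12 + 3*(-4*(-3))) + (-21 + 12*sqrt(70**4)) = (-12 + 3*12) + (-21 + 12*sqrt(24010000)) = (-12 + 36) + (-21 + 12*4900) = 24 + (-21 + 58800) = 24 + 58779 = 58803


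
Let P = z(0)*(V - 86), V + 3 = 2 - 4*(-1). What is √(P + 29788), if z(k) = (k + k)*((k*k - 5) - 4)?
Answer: 2*√7447 ≈ 172.59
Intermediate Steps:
V = 3 (V = -3 + (2 - 4*(-1)) = -3 + (2 + 4) = -3 + 6 = 3)
z(k) = 2*k*(-9 + k²) (z(k) = (2*k)*((k² - 5) - 4) = (2*k)*((-5 + k²) - 4) = (2*k)*(-9 + k²) = 2*k*(-9 + k²))
P = 0 (P = (2*0*(-9 + 0²))*(3 - 86) = (2*0*(-9 + 0))*(-83) = (2*0*(-9))*(-83) = 0*(-83) = 0)
√(P + 29788) = √(0 + 29788) = √29788 = 2*√7447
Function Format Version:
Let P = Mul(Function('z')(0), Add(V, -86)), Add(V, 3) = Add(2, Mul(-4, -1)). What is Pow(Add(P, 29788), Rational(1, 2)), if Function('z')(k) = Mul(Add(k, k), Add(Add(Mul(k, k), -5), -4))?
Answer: Mul(2, Pow(7447, Rational(1, 2))) ≈ 172.59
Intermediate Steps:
V = 3 (V = Add(-3, Add(2, Mul(-4, -1))) = Add(-3, Add(2, 4)) = Add(-3, 6) = 3)
Function('z')(k) = Mul(2, k, Add(-9, Pow(k, 2))) (Function('z')(k) = Mul(Mul(2, k), Add(Add(Pow(k, 2), -5), -4)) = Mul(Mul(2, k), Add(Add(-5, Pow(k, 2)), -4)) = Mul(Mul(2, k), Add(-9, Pow(k, 2))) = Mul(2, k, Add(-9, Pow(k, 2))))
P = 0 (P = Mul(Mul(2, 0, Add(-9, Pow(0, 2))), Add(3, -86)) = Mul(Mul(2, 0, Add(-9, 0)), -83) = Mul(Mul(2, 0, -9), -83) = Mul(0, -83) = 0)
Pow(Add(P, 29788), Rational(1, 2)) = Pow(Add(0, 29788), Rational(1, 2)) = Pow(29788, Rational(1, 2)) = Mul(2, Pow(7447, Rational(1, 2)))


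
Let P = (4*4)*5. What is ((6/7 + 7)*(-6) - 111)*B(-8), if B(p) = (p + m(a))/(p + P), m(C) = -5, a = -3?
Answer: 1599/56 ≈ 28.554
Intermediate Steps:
P = 80 (P = 16*5 = 80)
B(p) = (-5 + p)/(80 + p) (B(p) = (p - 5)/(p + 80) = (-5 + p)/(80 + p))
((6/7 + 7)*(-6) - 111)*B(-8) = ((6/7 + 7)*(-6) - 111)*((-5 - 8)/(80 - 8)) = ((6*(⅐) + 7)*(-6) - 111)*(-13/72) = ((6/7 + 7)*(-6) - 111)*((1/72)*(-13)) = ((55/7)*(-6) - 111)*(-13/72) = (-330/7 - 111)*(-13/72) = -1107/7*(-13/72) = 1599/56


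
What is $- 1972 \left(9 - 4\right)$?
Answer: $-9860$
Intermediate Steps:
$- 1972 \left(9 - 4\right) = \left(-1972\right) 5 = -9860$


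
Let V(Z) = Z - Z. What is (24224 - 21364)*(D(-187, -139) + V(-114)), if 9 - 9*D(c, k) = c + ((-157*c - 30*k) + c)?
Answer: -94797560/9 ≈ -1.0533e+7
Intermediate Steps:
D(c, k) = 1 + 10*k/3 + 155*c/9 (D(c, k) = 1 - (c + ((-157*c - 30*k) + c))/9 = 1 - (c + (-156*c - 30*k))/9 = 1 - (-155*c - 30*k)/9 = 1 + (10*k/3 + 155*c/9) = 1 + 10*k/3 + 155*c/9)
V(Z) = 0
(24224 - 21364)*(D(-187, -139) + V(-114)) = (24224 - 21364)*((1 + (10/3)*(-139) + (155/9)*(-187)) + 0) = 2860*((1 - 1390/3 - 28985/9) + 0) = 2860*(-33146/9 + 0) = 2860*(-33146/9) = -94797560/9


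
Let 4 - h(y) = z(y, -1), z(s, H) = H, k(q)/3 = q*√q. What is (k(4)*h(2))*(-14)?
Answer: -1680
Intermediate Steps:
k(q) = 3*q^(3/2) (k(q) = 3*(q*√q) = 3*q^(3/2))
h(y) = 5 (h(y) = 4 - 1*(-1) = 4 + 1 = 5)
(k(4)*h(2))*(-14) = ((3*4^(3/2))*5)*(-14) = ((3*8)*5)*(-14) = (24*5)*(-14) = 120*(-14) = -1680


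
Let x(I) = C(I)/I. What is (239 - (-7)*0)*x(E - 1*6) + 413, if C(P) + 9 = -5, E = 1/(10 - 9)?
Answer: 5411/5 ≈ 1082.2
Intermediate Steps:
E = 1 (E = 1/1 = 1)
C(P) = -14 (C(P) = -9 - 5 = -14)
x(I) = -14/I
(239 - (-7)*0)*x(E - 1*6) + 413 = (239 - (-7)*0)*(-14/(1 - 1*6)) + 413 = (239 - 1*0)*(-14/(1 - 6)) + 413 = (239 + 0)*(-14/(-5)) + 413 = 239*(-14*(-⅕)) + 413 = 239*(14/5) + 413 = 3346/5 + 413 = 5411/5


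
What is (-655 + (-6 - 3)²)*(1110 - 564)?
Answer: -313404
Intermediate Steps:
(-655 + (-6 - 3)²)*(1110 - 564) = (-655 + (-9)²)*546 = (-655 + 81)*546 = -574*546 = -313404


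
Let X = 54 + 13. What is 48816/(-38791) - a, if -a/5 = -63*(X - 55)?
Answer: -146678796/38791 ≈ -3781.3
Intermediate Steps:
X = 67
a = 3780 (a = -(-315)*(67 - 55) = -(-315)*12 = -5*(-756) = 3780)
48816/(-38791) - a = 48816/(-38791) - 1*3780 = 48816*(-1/38791) - 3780 = -48816/38791 - 3780 = -146678796/38791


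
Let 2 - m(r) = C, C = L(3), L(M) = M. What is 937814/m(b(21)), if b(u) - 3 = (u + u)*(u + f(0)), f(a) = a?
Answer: -937814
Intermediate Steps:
C = 3
b(u) = 3 + 2*u² (b(u) = 3 + (u + u)*(u + 0) = 3 + (2*u)*u = 3 + 2*u²)
m(r) = -1 (m(r) = 2 - 1*3 = 2 - 3 = -1)
937814/m(b(21)) = 937814/(-1) = 937814*(-1) = -937814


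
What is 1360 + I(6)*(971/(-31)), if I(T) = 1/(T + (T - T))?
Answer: 251989/186 ≈ 1354.8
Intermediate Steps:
I(T) = 1/T (I(T) = 1/(T + 0) = 1/T)
1360 + I(6)*(971/(-31)) = 1360 + (971/(-31))/6 = 1360 + (971*(-1/31))/6 = 1360 + (⅙)*(-971/31) = 1360 - 971/186 = 251989/186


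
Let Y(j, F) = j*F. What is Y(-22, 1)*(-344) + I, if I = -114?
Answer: 7454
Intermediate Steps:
Y(j, F) = F*j
Y(-22, 1)*(-344) + I = (1*(-22))*(-344) - 114 = -22*(-344) - 114 = 7568 - 114 = 7454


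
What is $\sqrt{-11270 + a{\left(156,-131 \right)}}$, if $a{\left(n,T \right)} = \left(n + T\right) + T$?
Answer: $12 i \sqrt{79} \approx 106.66 i$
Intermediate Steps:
$a{\left(n,T \right)} = n + 2 T$ ($a{\left(n,T \right)} = \left(T + n\right) + T = n + 2 T$)
$\sqrt{-11270 + a{\left(156,-131 \right)}} = \sqrt{-11270 + \left(156 + 2 \left(-131\right)\right)} = \sqrt{-11270 + \left(156 - 262\right)} = \sqrt{-11270 - 106} = \sqrt{-11376} = 12 i \sqrt{79}$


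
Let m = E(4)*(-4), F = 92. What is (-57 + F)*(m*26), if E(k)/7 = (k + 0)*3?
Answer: -305760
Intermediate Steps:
E(k) = 21*k (E(k) = 7*((k + 0)*3) = 7*(k*3) = 7*(3*k) = 21*k)
m = -336 (m = (21*4)*(-4) = 84*(-4) = -336)
(-57 + F)*(m*26) = (-57 + 92)*(-336*26) = 35*(-8736) = -305760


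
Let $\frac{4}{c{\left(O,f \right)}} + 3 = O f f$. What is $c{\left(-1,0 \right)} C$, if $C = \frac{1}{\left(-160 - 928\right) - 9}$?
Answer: $\frac{4}{3291} \approx 0.0012154$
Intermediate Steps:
$c{\left(O,f \right)} = \frac{4}{-3 + O f^{2}}$ ($c{\left(O,f \right)} = \frac{4}{-3 + O f f} = \frac{4}{-3 + O f^{2}}$)
$C = - \frac{1}{1097}$ ($C = \frac{1}{-1088 - 9} = \frac{1}{-1097} = - \frac{1}{1097} \approx -0.00091158$)
$c{\left(-1,0 \right)} C = \frac{4}{-3 - 0^{2}} \left(- \frac{1}{1097}\right) = \frac{4}{-3 - 0} \left(- \frac{1}{1097}\right) = \frac{4}{-3 + 0} \left(- \frac{1}{1097}\right) = \frac{4}{-3} \left(- \frac{1}{1097}\right) = 4 \left(- \frac{1}{3}\right) \left(- \frac{1}{1097}\right) = \left(- \frac{4}{3}\right) \left(- \frac{1}{1097}\right) = \frac{4}{3291}$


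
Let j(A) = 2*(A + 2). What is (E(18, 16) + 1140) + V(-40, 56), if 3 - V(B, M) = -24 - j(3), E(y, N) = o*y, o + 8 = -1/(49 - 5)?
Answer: 22717/22 ≈ 1032.6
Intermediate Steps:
j(A) = 4 + 2*A (j(A) = 2*(2 + A) = 4 + 2*A)
o = -353/44 (o = -8 - 1/(49 - 5) = -8 - 1/44 = -353/44 ≈ -8.0227)
E(y, N) = -353*y/44
V(B, M) = 37 (V(B, M) = 3 - (-24 - (4 + 2*3)) = 3 - (-24 - (4 + 6)) = 3 - (-24 - 1*10) = 3 - (-24 - 10) = 3 - 1*(-34) = 3 + 34 = 37)
(E(18, 16) + 1140) + V(-40, 56) = (-353/44*18 + 1140) + 37 = (-3177/22 + 1140) + 37 = 21903/22 + 37 = 22717/22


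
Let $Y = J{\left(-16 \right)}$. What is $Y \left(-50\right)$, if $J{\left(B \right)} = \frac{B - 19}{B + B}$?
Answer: $- \frac{875}{16} \approx -54.688$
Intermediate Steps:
$J{\left(B \right)} = \frac{-19 + B}{2 B}$
$Y = \frac{35}{32}$ ($Y = \frac{-19 - 16}{2 \left(-16\right)} = \frac{1}{2} \left(- \frac{1}{16}\right) \left(-35\right) = \frac{35}{32} \approx 1.0938$)
$Y \left(-50\right) = \frac{35}{32} \left(-50\right) = - \frac{875}{16}$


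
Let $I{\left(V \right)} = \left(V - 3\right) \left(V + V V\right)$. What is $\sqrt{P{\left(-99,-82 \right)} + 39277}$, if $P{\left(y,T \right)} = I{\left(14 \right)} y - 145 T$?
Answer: $i \sqrt{177523} \approx 421.33 i$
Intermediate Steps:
$I{\left(V \right)} = \left(-3 + V\right) \left(V + V^{2}\right)$
$P{\left(y,T \right)} = - 145 T + 2310 y$ ($P{\left(y,T \right)} = 14 \left(-3 + 14^{2} - 28\right) y - 145 T = 14 \left(-3 + 196 - 28\right) y - 145 T = 14 \cdot 165 y - 145 T = 2310 y - 145 T = - 145 T + 2310 y$)
$\sqrt{P{\left(-99,-82 \right)} + 39277} = \sqrt{\left(\left(-145\right) \left(-82\right) + 2310 \left(-99\right)\right) + 39277} = \sqrt{\left(11890 - 228690\right) + 39277} = \sqrt{-216800 + 39277} = \sqrt{-177523} = i \sqrt{177523}$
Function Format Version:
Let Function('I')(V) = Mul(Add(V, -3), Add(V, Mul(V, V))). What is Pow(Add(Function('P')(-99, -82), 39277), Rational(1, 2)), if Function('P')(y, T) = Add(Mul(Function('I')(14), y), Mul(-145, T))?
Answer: Mul(I, Pow(177523, Rational(1, 2))) ≈ Mul(421.33, I)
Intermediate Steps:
Function('I')(V) = Mul(Add(-3, V), Add(V, Pow(V, 2)))
Function('P')(y, T) = Add(Mul(-145, T), Mul(2310, y)) (Function('P')(y, T) = Add(Mul(Mul(14, Add(-3, Pow(14, 2), Mul(-2, 14))), y), Mul(-145, T)) = Add(Mul(Mul(14, Add(-3, 196, -28)), y), Mul(-145, T)) = Add(Mul(Mul(14, 165), y), Mul(-145, T)) = Add(Mul(2310, y), Mul(-145, T)) = Add(Mul(-145, T), Mul(2310, y)))
Pow(Add(Function('P')(-99, -82), 39277), Rational(1, 2)) = Pow(Add(Add(Mul(-145, -82), Mul(2310, -99)), 39277), Rational(1, 2)) = Pow(Add(Add(11890, -228690), 39277), Rational(1, 2)) = Pow(Add(-216800, 39277), Rational(1, 2)) = Pow(-177523, Rational(1, 2)) = Mul(I, Pow(177523, Rational(1, 2)))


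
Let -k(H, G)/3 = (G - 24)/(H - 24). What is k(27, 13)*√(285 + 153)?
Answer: 11*√438 ≈ 230.21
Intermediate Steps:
k(H, G) = -3*(-24 + G)/(-24 + H) (k(H, G) = -3*(G - 24)/(H - 24) = -3*(-24 + G)/(-24 + H))
k(27, 13)*√(285 + 153) = (3*(24 - 1*13)/(-24 + 27))*√(285 + 153) = (3*(24 - 13)/3)*√438 = (3*(⅓)*11)*√438 = 11*√438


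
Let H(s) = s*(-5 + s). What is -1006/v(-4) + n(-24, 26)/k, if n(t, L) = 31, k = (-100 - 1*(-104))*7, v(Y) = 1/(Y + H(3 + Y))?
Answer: -56305/28 ≈ -2010.9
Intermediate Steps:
v(Y) = 1/(Y + (-2 + Y)*(3 + Y)) (v(Y) = 1/(Y + (3 + Y)*(-5 + (3 + Y))) = 1/(Y + (3 + Y)*(-2 + Y)) = 1/(Y + (-2 + Y)*(3 + Y)))
k = 28 (k = (-100 + 104)*7 = 4*7 = 28)
-1006/v(-4) + n(-24, 26)/k = -(-4024 + 1006*(-2 - 4)*(3 - 4)) + 31/28 = -1006/(1/(-4 - 6*(-1))) + 31*(1/28) = -1006/(1/(-4 + 6)) + 31/28 = -1006/(1/2) + 31/28 = -1006/½ + 31/28 = -1006*2 + 31/28 = -2012 + 31/28 = -56305/28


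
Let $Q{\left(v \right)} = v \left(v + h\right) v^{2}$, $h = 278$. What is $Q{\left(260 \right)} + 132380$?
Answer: $9456020380$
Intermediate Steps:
$Q{\left(v \right)} = v^{3} \left(278 + v\right)$ ($Q{\left(v \right)} = v \left(v + 278\right) v^{2} = v \left(278 + v\right) v^{2} = v^{3} \left(278 + v\right)$)
$Q{\left(260 \right)} + 132380 = 260^{3} \left(278 + 260\right) + 132380 = 17576000 \cdot 538 + 132380 = 9455888000 + 132380 = 9456020380$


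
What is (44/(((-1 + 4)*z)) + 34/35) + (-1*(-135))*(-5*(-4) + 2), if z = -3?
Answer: 934316/315 ≈ 2966.1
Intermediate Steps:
(44/(((-1 + 4)*z)) + 34/35) + (-1*(-135))*(-5*(-4) + 2) = (44/(((-1 + 4)*(-3))) + 34/35) + (-1*(-135))*(-5*(-4) + 2) = (44/((3*(-3))) + 34*(1/35)) + 135*(20 + 2) = (44/(-9) + 34/35) + 135*22 = (44*(-⅑) + 34/35) + 2970 = (-44/9 + 34/35) + 2970 = -1234/315 + 2970 = 934316/315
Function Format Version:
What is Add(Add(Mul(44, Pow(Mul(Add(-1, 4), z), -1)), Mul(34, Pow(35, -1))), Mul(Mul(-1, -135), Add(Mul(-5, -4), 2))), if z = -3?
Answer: Rational(934316, 315) ≈ 2966.1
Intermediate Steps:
Add(Add(Mul(44, Pow(Mul(Add(-1, 4), z), -1)), Mul(34, Pow(35, -1))), Mul(Mul(-1, -135), Add(Mul(-5, -4), 2))) = Add(Add(Mul(44, Pow(Mul(Add(-1, 4), -3), -1)), Mul(34, Pow(35, -1))), Mul(Mul(-1, -135), Add(Mul(-5, -4), 2))) = Add(Add(Mul(44, Pow(Mul(3, -3), -1)), Mul(34, Rational(1, 35))), Mul(135, Add(20, 2))) = Add(Add(Mul(44, Pow(-9, -1)), Rational(34, 35)), Mul(135, 22)) = Add(Add(Mul(44, Rational(-1, 9)), Rational(34, 35)), 2970) = Add(Add(Rational(-44, 9), Rational(34, 35)), 2970) = Add(Rational(-1234, 315), 2970) = Rational(934316, 315)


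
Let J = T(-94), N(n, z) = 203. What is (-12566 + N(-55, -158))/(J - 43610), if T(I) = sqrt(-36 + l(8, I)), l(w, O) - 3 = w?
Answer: 107830086/380366425 + 12363*I/380366425 ≈ 0.28349 + 3.2503e-5*I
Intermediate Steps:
l(w, O) = 3 + w
T(I) = 5*I (T(I) = sqrt(-36 + (3 + 8)) = sqrt(-36 + 11) = sqrt(-25) = 5*I)
J = 5*I ≈ 5.0*I
(-12566 + N(-55, -158))/(J - 43610) = (-12566 + 203)/(5*I - 43610) = -12363*(-43610 - 5*I)/1901832125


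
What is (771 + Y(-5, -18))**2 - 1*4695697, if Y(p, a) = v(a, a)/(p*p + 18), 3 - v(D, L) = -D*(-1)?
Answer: -7581829477/1849 ≈ -4.1005e+6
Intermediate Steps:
v(D, L) = 3 - D (v(D, L) = 3 - (-D)*(-1) = 3 - D)
Y(p, a) = (3 - a)/(18 + p**2) (Y(p, a) = (3 - a)/(p*p + 18) = (3 - a)/(p**2 + 18) = (3 - a)/(18 + p**2))
(771 + Y(-5, -18))**2 - 1*4695697 = (771 + (3 - 1*(-18))/(18 + (-5)**2))**2 - 1*4695697 = (771 + (3 + 18)/(18 + 25))**2 - 4695697 = (771 + 21/43)**2 - 4695697 = (33174/43)**2 - 4695697 = 1100514276/1849 - 4695697 = -7581829477/1849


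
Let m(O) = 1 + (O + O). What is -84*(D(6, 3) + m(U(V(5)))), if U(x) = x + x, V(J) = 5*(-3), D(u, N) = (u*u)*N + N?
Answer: -4368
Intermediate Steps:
D(u, N) = N + N*u² (D(u, N) = u²*N + N = N*u² + N = N + N*u²)
V(J) = -15
U(x) = 2*x
m(O) = 1 + 2*O
-84*(D(6, 3) + m(U(V(5)))) = -84*(3*(1 + 6²) + (1 + 2*(2*(-15)))) = -84*(3*(1 + 36) + (1 + 2*(-30))) = -84*(3*37 + (1 - 60)) = -84*(111 - 59) = -84*52 = -4368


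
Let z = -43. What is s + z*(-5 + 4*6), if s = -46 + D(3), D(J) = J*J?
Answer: -854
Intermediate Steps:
D(J) = J²
s = -37 (s = -46 + 3² = -46 + 9 = -37)
s + z*(-5 + 4*6) = -37 - 43*(-5 + 4*6) = -37 - 43*(-5 + 24) = -37 - 43*19 = -37 - 817 = -854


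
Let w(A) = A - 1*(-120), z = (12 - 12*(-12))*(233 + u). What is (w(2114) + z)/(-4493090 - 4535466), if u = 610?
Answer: -66871/4514278 ≈ -0.014813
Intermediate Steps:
z = 131508 (z = (12 - 12*(-12))*(233 + 610) = (12 + 144)*843 = 156*843 = 131508)
w(A) = 120 + A (w(A) = A + 120 = 120 + A)
(w(2114) + z)/(-4493090 - 4535466) = ((120 + 2114) + 131508)/(-4493090 - 4535466) = (2234 + 131508)/(-9028556) = 133742*(-1/9028556) = -66871/4514278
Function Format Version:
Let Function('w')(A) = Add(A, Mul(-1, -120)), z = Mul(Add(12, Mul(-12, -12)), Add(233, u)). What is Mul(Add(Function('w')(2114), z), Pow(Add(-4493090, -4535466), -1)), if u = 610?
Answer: Rational(-66871, 4514278) ≈ -0.014813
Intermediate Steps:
z = 131508 (z = Mul(Add(12, Mul(-12, -12)), Add(233, 610)) = Mul(Add(12, 144), 843) = Mul(156, 843) = 131508)
Function('w')(A) = Add(120, A) (Function('w')(A) = Add(A, 120) = Add(120, A))
Mul(Add(Function('w')(2114), z), Pow(Add(-4493090, -4535466), -1)) = Mul(Add(Add(120, 2114), 131508), Pow(Add(-4493090, -4535466), -1)) = Mul(Add(2234, 131508), Pow(-9028556, -1)) = Mul(133742, Rational(-1, 9028556)) = Rational(-66871, 4514278)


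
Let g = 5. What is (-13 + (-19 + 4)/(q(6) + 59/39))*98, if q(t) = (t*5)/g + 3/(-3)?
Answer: -190463/127 ≈ -1499.7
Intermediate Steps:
q(t) = -1 + t (q(t) = (t*5)/5 + 3/(-3) = (5*t)*(⅕) + 3*(-⅓) = t - 1 = -1 + t)
(-13 + (-19 + 4)/(q(6) + 59/39))*98 = (-13 + (-19 + 4)/((-1 + 6) + 59/39))*98 = (-13 - 15/(5 + 59*(1/39)))*98 = (-13 - 15/(5 + 59/39))*98 = (-13 - 15/254/39)*98 = (-13 - 15*39/254)*98 = (-13 - 585/254)*98 = -3887/254*98 = -190463/127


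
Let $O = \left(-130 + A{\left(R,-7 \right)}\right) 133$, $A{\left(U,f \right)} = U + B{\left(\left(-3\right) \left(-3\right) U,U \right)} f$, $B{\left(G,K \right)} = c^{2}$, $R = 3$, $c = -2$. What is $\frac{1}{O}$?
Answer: $- \frac{1}{20615} \approx -4.8508 \cdot 10^{-5}$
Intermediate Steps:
$B{\left(G,K \right)} = 4$ ($B{\left(G,K \right)} = \left(-2\right)^{2} = 4$)
$A{\left(U,f \right)} = U + 4 f$
$O = -20615$ ($O = \left(-130 + \left(3 + 4 \left(-7\right)\right)\right) 133 = \left(-130 + \left(3 - 28\right)\right) 133 = \left(-130 - 25\right) 133 = \left(-155\right) 133 = -20615$)
$\frac{1}{O} = \frac{1}{-20615} = - \frac{1}{20615}$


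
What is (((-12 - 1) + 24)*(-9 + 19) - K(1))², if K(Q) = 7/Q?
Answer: 10609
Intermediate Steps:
(((-12 - 1) + 24)*(-9 + 19) - K(1))² = (((-12 - 1) + 24)*(-9 + 19) - 7/1)² = ((-13 + 24)*10 - 7)² = (11*10 - 1*7)² = (110 - 7)² = 103² = 10609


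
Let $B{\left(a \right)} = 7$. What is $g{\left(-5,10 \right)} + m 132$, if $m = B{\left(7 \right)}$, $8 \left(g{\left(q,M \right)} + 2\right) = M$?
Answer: $\frac{3693}{4} \approx 923.25$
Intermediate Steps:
$g{\left(q,M \right)} = -2 + \frac{M}{8}$
$m = 7$
$g{\left(-5,10 \right)} + m 132 = \left(-2 + \frac{1}{8} \cdot 10\right) + 7 \cdot 132 = \left(-2 + \frac{5}{4}\right) + 924 = - \frac{3}{4} + 924 = \frac{3693}{4}$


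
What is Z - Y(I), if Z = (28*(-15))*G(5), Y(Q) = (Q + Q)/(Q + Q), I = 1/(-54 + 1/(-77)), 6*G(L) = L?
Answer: -351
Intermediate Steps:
G(L) = L/6
I = -77/4159 (I = 1/(-54 - 1/77) = 1/(-4159/77) = -77/4159 ≈ -0.018514)
Y(Q) = 1 (Y(Q) = (2*Q)/((2*Q)) = (2*Q)*(1/(2*Q)) = 1)
Z = -350 (Z = (28*(-15))*((1/6)*5) = -420*5/6 = -350)
Z - Y(I) = -350 - 1*1 = -350 - 1 = -351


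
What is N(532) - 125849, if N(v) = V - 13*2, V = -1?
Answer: -125876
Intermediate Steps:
N(v) = -27 (N(v) = -1 - 13*2 = -1 - 26 = -27)
N(532) - 125849 = -27 - 125849 = -125876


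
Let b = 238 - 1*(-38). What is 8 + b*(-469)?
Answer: -129436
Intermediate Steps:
b = 276 (b = 238 + 38 = 276)
8 + b*(-469) = 8 + 276*(-469) = 8 - 129444 = -129436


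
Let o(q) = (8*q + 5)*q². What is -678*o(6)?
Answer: -1293624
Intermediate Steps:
o(q) = q²*(5 + 8*q) (o(q) = (5 + 8*q)*q² = q²*(5 + 8*q))
-678*o(6) = -678*6²*(5 + 8*6) = -24408*(5 + 48) = -24408*53 = -678*1908 = -1293624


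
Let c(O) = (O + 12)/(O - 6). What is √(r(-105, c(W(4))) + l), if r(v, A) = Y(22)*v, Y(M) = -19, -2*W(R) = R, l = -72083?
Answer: 2*I*√17522 ≈ 264.74*I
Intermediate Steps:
W(R) = -R/2
c(O) = (12 + O)/(-6 + O)
r(v, A) = -19*v
√(r(-105, c(W(4))) + l) = √(-19*(-105) - 72083) = √(1995 - 72083) = √(-70088) = 2*I*√17522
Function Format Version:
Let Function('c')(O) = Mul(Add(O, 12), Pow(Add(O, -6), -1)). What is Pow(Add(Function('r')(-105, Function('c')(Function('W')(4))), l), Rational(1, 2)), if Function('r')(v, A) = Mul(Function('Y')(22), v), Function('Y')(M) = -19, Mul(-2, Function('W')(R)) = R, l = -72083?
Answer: Mul(2, I, Pow(17522, Rational(1, 2))) ≈ Mul(264.74, I)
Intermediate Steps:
Function('W')(R) = Mul(Rational(-1, 2), R)
Function('c')(O) = Mul(Pow(Add(-6, O), -1), Add(12, O)) (Function('c')(O) = Mul(Add(12, O), Pow(Add(-6, O), -1)) = Mul(Pow(Add(-6, O), -1), Add(12, O)))
Function('r')(v, A) = Mul(-19, v)
Pow(Add(Function('r')(-105, Function('c')(Function('W')(4))), l), Rational(1, 2)) = Pow(Add(Mul(-19, -105), -72083), Rational(1, 2)) = Pow(Add(1995, -72083), Rational(1, 2)) = Pow(-70088, Rational(1, 2)) = Mul(2, I, Pow(17522, Rational(1, 2)))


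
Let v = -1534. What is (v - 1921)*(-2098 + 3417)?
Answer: -4557145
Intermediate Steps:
(v - 1921)*(-2098 + 3417) = (-1534 - 1921)*(-2098 + 3417) = -3455*1319 = -4557145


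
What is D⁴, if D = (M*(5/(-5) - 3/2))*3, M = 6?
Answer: 4100625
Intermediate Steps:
D = -45 (D = (6*(5/(-5) - 3/2))*3 = (6*(5*(-⅕) - 3*½))*3 = (6*(-1 - 3/2))*3 = (6*(-5/2))*3 = -15*3 = -45)
D⁴ = (-45)⁴ = 4100625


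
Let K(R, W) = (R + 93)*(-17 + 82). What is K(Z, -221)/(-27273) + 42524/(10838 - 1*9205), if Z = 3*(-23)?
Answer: 385736524/14845603 ≈ 25.983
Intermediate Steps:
Z = -69
K(R, W) = 6045 + 65*R (K(R, W) = (93 + R)*65 = 6045 + 65*R)
K(Z, -221)/(-27273) + 42524/(10838 - 1*9205) = (6045 + 65*(-69))/(-27273) + 42524/(10838 - 1*9205) = (6045 - 4485)*(-1/27273) + 42524/(10838 - 9205) = 1560*(-1/27273) + 42524/1633 = -520/9091 + 42524*(1/1633) = -520/9091 + 42524/1633 = 385736524/14845603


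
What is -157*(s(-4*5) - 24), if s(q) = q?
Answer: 6908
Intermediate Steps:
-157*(s(-4*5) - 24) = -157*(-4*5 - 24) = -157*(-20 - 24) = -157*(-44) = 6908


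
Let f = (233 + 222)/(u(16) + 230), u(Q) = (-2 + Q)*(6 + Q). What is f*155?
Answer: 70525/538 ≈ 131.09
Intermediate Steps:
f = 455/538 (f = (233 + 222)/((-12 + 16² + 4*16) + 230) = 455/((-12 + 256 + 64) + 230) = 455/(308 + 230) = 455/538 ≈ 0.84573)
f*155 = (455/538)*155 = 70525/538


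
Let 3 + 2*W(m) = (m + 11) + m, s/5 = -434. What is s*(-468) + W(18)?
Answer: 1015582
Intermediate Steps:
s = -2170 (s = 5*(-434) = -2170)
W(m) = 4 + m (W(m) = -3/2 + ((m + 11) + m)/2 = -3/2 + ((11 + m) + m)/2 = -3/2 + (11 + 2*m)/2 = -3/2 + (11/2 + m) = 4 + m)
s*(-468) + W(18) = -2170*(-468) + (4 + 18) = 1015560 + 22 = 1015582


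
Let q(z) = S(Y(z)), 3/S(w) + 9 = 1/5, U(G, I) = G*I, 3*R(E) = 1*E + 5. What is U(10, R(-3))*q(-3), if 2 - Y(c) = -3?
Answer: -25/11 ≈ -2.2727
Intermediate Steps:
Y(c) = 5 (Y(c) = 2 - 1*(-3) = 2 + 3 = 5)
R(E) = 5/3 + E/3 (R(E) = (1*E + 5)/3 = (E + 5)/3 = (5 + E)/3 = 5/3 + E/3)
S(w) = -15/44 (S(w) = 3/(-9 + 1/5) = 3/(-9 + ⅕) = 3/(-44/5) = 3*(-5/44) = -15/44)
q(z) = -15/44
U(10, R(-3))*q(-3) = (10*(5/3 + (⅓)*(-3)))*(-15/44) = (10*(5/3 - 1))*(-15/44) = (10*(⅔))*(-15/44) = (20/3)*(-15/44) = -25/11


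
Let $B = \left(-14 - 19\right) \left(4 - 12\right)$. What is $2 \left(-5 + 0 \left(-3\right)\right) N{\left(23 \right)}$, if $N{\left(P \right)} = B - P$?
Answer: $-2410$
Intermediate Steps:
$B = 264$ ($B = \left(-33\right) \left(-8\right) = 264$)
$N{\left(P \right)} = 264 - P$
$2 \left(-5 + 0 \left(-3\right)\right) N{\left(23 \right)} = 2 \left(-5 + 0 \left(-3\right)\right) \left(264 - 23\right) = 2 \left(-5 + 0\right) \left(264 - 23\right) = 2 \left(-5\right) 241 = \left(-10\right) 241 = -2410$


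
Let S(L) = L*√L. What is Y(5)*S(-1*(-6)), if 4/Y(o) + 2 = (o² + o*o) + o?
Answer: 24*√6/53 ≈ 1.1092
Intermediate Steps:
Y(o) = 4/(-2 + o + 2*o²) (Y(o) = 4/(-2 + ((o² + o*o) + o)) = 4/(-2 + ((o² + o²) + o)) = 4/(-2 + (2*o² + o)) = 4/(-2 + (o + 2*o²)) = 4/(-2 + o + 2*o²))
S(L) = L^(3/2)
Y(5)*S(-1*(-6)) = (4/(-2 + 5 + 2*5²))*(-1*(-6))^(3/2) = (4/(-2 + 5 + 2*25))*6^(3/2) = (4/(-2 + 5 + 50))*(6*√6) = (4/53)*(6*√6) = (4*(1/53))*(6*√6) = 4*(6*√6)/53 = 24*√6/53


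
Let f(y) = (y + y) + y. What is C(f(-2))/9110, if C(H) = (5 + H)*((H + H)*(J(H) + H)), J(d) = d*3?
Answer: -144/4555 ≈ -0.031614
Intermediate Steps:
J(d) = 3*d
f(y) = 3*y (f(y) = 2*y + y = 3*y)
C(H) = 8*H²*(5 + H) (C(H) = (5 + H)*((H + H)*(3*H + H)) = (5 + H)*((2*H)*(4*H)) = (5 + H)*(8*H²) = 8*H²*(5 + H))
C(f(-2))/9110 = (8*(3*(-2))²*(5 + 3*(-2)))/9110 = (8*(-6)²*(5 - 6))*(1/9110) = (8*36*(-1))*(1/9110) = -288*1/9110 = -144/4555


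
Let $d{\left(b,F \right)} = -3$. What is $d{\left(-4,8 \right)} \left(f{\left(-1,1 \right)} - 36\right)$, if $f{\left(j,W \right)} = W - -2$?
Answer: $99$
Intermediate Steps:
$f{\left(j,W \right)} = 2 + W$ ($f{\left(j,W \right)} = W + 2 = 2 + W$)
$d{\left(-4,8 \right)} \left(f{\left(-1,1 \right)} - 36\right) = - 3 \left(\left(2 + 1\right) - 36\right) = - 3 \left(3 - 36\right) = \left(-3\right) \left(-33\right) = 99$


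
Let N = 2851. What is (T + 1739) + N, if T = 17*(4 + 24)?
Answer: 5066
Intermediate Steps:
T = 476 (T = 17*28 = 476)
(T + 1739) + N = (476 + 1739) + 2851 = 2215 + 2851 = 5066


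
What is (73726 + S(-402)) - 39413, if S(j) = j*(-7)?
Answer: 37127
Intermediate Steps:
S(j) = -7*j
(73726 + S(-402)) - 39413 = (73726 - 7*(-402)) - 39413 = (73726 + 2814) - 39413 = 76540 - 39413 = 37127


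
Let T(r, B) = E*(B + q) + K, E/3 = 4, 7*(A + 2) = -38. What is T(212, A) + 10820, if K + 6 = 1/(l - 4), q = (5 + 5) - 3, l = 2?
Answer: 151317/14 ≈ 10808.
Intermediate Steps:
A = -52/7 (A = -2 + (1/7)*(-38) = -2 - 38/7 = -52/7 ≈ -7.4286)
E = 12 (E = 3*4 = 12)
q = 7 (q = 10 - 3 = 7)
K = -13/2 (K = -6 + 1/(2 - 4) = -6 + 1/(-2) = -6 - 1/2 = -13/2 ≈ -6.5000)
T(r, B) = 155/2 + 12*B (T(r, B) = 12*(B + 7) - 13/2 = 12*(7 + B) - 13/2 = (84 + 12*B) - 13/2 = 155/2 + 12*B)
T(212, A) + 10820 = (155/2 + 12*(-52/7)) + 10820 = (155/2 - 624/7) + 10820 = -163/14 + 10820 = 151317/14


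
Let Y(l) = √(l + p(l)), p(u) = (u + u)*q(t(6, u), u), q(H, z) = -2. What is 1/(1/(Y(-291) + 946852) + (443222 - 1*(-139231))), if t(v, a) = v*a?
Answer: 522185836162179895/304148706830721663170392 + 3*√97/304148706830721663170392 ≈ 1.7169e-6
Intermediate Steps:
t(v, a) = a*v
p(u) = -4*u (p(u) = (u + u)*(-2) = (2*u)*(-2) = -4*u)
Y(l) = √3*√(-l) (Y(l) = √(l - 4*l) = √(-3*l) = √3*√(-l))
1/(1/(Y(-291) + 946852) + (443222 - 1*(-139231))) = 1/(1/(√3*√(-1*(-291)) + 946852) + (443222 - 1*(-139231))) = 1/(1/(√3*√291 + 946852) + (443222 + 139231)) = 1/(1/(3*√97 + 946852) + 582453) = 1/(1/(946852 + 3*√97) + 582453) = 1/(582453 + 1/(946852 + 3*√97))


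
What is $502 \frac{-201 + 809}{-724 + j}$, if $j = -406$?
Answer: $- \frac{152608}{565} \approx -270.1$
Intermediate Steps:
$502 \frac{-201 + 809}{-724 + j} = 502 \frac{-201 + 809}{-724 - 406} = 502 \frac{608}{-1130} = 502 \cdot 608 \left(- \frac{1}{1130}\right) = 502 \left(- \frac{304}{565}\right) = - \frac{152608}{565}$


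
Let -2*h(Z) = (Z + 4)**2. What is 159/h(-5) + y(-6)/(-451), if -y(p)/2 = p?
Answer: -143430/451 ≈ -318.03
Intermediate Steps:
y(p) = -2*p
h(Z) = -(4 + Z)**2/2 (h(Z) = -(Z + 4)**2/2 = -(4 + Z)**2/2)
159/h(-5) + y(-6)/(-451) = 159/((-(4 - 5)**2/2)) - 2*(-6)/(-451) = 159/((-1/2*(-1)**2)) + 12*(-1/451) = 159/((-1/2*1)) - 12/451 = 159/(-1/2) - 12/451 = 159*(-2) - 12/451 = -318 - 12/451 = -143430/451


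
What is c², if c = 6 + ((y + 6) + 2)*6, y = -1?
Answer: 2304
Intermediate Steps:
c = 48 (c = 6 + ((-1 + 6) + 2)*6 = 6 + (5 + 2)*6 = 6 + 7*6 = 6 + 42 = 48)
c² = 48² = 2304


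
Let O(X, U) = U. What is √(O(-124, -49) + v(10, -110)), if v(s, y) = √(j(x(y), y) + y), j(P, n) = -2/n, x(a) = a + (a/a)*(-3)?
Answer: √(-148225 + 55*I*√332695)/55 ≈ 0.74488 + 7.0395*I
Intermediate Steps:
x(a) = -3 + a (x(a) = a + 1*(-3) = a - 3 = -3 + a)
v(s, y) = √(y - 2/y) (v(s, y) = √(-2/y + y) = √(y - 2/y))
√(O(-124, -49) + v(10, -110)) = √(-49 + √(-110 - 2/(-110))) = √(-49 + √(-110 - 2*(-1/110))) = √(-49 + √(-110 + 1/55)) = √(-49 + √(-6049/55)) = √(-49 + I*√332695/55)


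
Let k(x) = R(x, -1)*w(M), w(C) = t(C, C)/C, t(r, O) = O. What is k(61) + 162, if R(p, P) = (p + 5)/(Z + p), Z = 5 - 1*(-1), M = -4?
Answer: 10920/67 ≈ 162.99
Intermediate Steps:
w(C) = 1 (w(C) = C/C = 1)
Z = 6 (Z = 5 + 1 = 6)
R(p, P) = (5 + p)/(6 + p) (R(p, P) = (p + 5)/(6 + p) = (5 + p)/(6 + p))
k(x) = (5 + x)/(6 + x) (k(x) = ((5 + x)/(6 + x))*1 = (5 + x)/(6 + x))
k(61) + 162 = (5 + 61)/(6 + 61) + 162 = 66/67 + 162 = 10920/67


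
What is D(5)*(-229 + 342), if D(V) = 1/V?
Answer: 113/5 ≈ 22.600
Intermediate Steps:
D(5)*(-229 + 342) = (-229 + 342)/5 = (⅕)*113 = 113/5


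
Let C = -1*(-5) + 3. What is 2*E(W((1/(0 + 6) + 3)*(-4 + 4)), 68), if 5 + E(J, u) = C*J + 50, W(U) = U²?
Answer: 90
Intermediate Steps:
C = 8 (C = 5 + 3 = 8)
E(J, u) = 45 + 8*J (E(J, u) = -5 + (8*J + 50) = -5 + (50 + 8*J) = 45 + 8*J)
2*E(W((1/(0 + 6) + 3)*(-4 + 4)), 68) = 2*(45 + 8*((1/(0 + 6) + 3)*(-4 + 4))²) = 2*(45 + 8*((1/6 + 3)*0)²) = 2*(45 + 8*((⅙ + 3)*0)²) = 2*(45 + 8*((19/6)*0)²) = 2*(45 + 8*0²) = 2*(45 + 8*0) = 2*(45 + 0) = 2*45 = 90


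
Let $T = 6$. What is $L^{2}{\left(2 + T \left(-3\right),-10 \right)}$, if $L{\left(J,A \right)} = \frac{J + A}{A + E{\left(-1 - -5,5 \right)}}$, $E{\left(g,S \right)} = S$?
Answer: $\frac{676}{25} \approx 27.04$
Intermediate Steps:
$L{\left(J,A \right)} = \frac{A + J}{5 + A}$ ($L{\left(J,A \right)} = \frac{J + A}{A + 5} = \frac{A + J}{5 + A}$)
$L^{2}{\left(2 + T \left(-3\right),-10 \right)} = \left(\frac{-10 + \left(2 + 6 \left(-3\right)\right)}{5 - 10}\right)^{2} = \left(\frac{-10 + \left(2 - 18\right)}{-5}\right)^{2} = \left(- \frac{-10 - 16}{5}\right)^{2} = \left(\left(- \frac{1}{5}\right) \left(-26\right)\right)^{2} = \left(\frac{26}{5}\right)^{2} = \frac{676}{25}$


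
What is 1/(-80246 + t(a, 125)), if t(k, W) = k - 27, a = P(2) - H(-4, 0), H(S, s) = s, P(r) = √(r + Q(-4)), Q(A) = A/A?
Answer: -80273/6443754526 - √3/6443754526 ≈ -1.2458e-5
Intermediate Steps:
Q(A) = 1
P(r) = √(1 + r) (P(r) = √(r + 1) = √(1 + r))
a = √3 (a = √(1 + 2) - 1*0 = √3 + 0 = √3 ≈ 1.7320)
t(k, W) = -27 + k
1/(-80246 + t(a, 125)) = 1/(-80246 + (-27 + √3)) = 1/(-80273 + √3)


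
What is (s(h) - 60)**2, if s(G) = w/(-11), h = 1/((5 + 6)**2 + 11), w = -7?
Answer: 426409/121 ≈ 3524.0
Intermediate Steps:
h = 1/132 (h = 1/(11**2 + 11) = 1/(121 + 11) = 1/132 ≈ 0.0075758)
s(G) = 7/11 (s(G) = -7/(-11) = -7*(-1/11) = 7/11)
(s(h) - 60)**2 = (7/11 - 60)**2 = (-653/11)**2 = 426409/121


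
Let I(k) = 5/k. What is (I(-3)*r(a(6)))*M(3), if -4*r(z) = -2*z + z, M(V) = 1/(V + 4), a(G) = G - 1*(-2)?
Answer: -10/21 ≈ -0.47619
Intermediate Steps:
a(G) = 2 + G (a(G) = G + 2 = 2 + G)
M(V) = 1/(4 + V)
r(z) = z/4 (r(z) = -(-2*z + z)/4 = -(-1)*z/4 = z/4)
(I(-3)*r(a(6)))*M(3) = ((5/(-3))*((2 + 6)/4))/(4 + 3) = ((5*(-1/3))*((1/4)*8))/7 = -5/3*2*(1/7) = -10/3*1/7 = -10/21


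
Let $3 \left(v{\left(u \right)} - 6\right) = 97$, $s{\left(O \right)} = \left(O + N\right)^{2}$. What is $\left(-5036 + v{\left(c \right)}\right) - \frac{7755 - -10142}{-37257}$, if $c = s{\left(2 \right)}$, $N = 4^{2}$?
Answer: $- \frac{16925470}{3387} \approx -4997.2$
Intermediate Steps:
$N = 16$
$s{\left(O \right)} = \left(16 + O\right)^{2}$ ($s{\left(O \right)} = \left(O + 16\right)^{2} = \left(16 + O\right)^{2}$)
$c = 324$ ($c = \left(16 + 2\right)^{2} = 18^{2} = 324$)
$v{\left(u \right)} = \frac{115}{3}$ ($v{\left(u \right)} = 6 + \frac{1}{3} \cdot 97 = 6 + \frac{97}{3} = \frac{115}{3}$)
$\left(-5036 + v{\left(c \right)}\right) - \frac{7755 - -10142}{-37257} = \left(-5036 + \frac{115}{3}\right) - \frac{7755 - -10142}{-37257} = - \frac{14993}{3} - \left(7755 + 10142\right) \left(- \frac{1}{37257}\right) = - \frac{14993}{3} - 17897 \left(- \frac{1}{37257}\right) = - \frac{14993}{3} - - \frac{1627}{3387} = - \frac{14993}{3} + \frac{1627}{3387} = - \frac{16925470}{3387}$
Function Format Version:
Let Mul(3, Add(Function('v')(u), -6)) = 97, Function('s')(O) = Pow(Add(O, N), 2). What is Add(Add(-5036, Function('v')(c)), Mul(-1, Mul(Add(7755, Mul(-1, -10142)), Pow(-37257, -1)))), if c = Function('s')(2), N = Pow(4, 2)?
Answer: Rational(-16925470, 3387) ≈ -4997.2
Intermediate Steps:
N = 16
Function('s')(O) = Pow(Add(16, O), 2) (Function('s')(O) = Pow(Add(O, 16), 2) = Pow(Add(16, O), 2))
c = 324 (c = Pow(Add(16, 2), 2) = Pow(18, 2) = 324)
Function('v')(u) = Rational(115, 3) (Function('v')(u) = Add(6, Mul(Rational(1, 3), 97)) = Add(6, Rational(97, 3)) = Rational(115, 3))
Add(Add(-5036, Function('v')(c)), Mul(-1, Mul(Add(7755, Mul(-1, -10142)), Pow(-37257, -1)))) = Add(Add(-5036, Rational(115, 3)), Mul(-1, Mul(Add(7755, Mul(-1, -10142)), Pow(-37257, -1)))) = Add(Rational(-14993, 3), Mul(-1, Mul(Add(7755, 10142), Rational(-1, 37257)))) = Add(Rational(-14993, 3), Mul(-1, Mul(17897, Rational(-1, 37257)))) = Add(Rational(-14993, 3), Mul(-1, Rational(-1627, 3387))) = Add(Rational(-14993, 3), Rational(1627, 3387)) = Rational(-16925470, 3387)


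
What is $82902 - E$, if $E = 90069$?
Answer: $-7167$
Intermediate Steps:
$82902 - E = 82902 - 90069 = -7167$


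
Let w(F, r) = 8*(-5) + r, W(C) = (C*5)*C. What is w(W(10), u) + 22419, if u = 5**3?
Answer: 22504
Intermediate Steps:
u = 125
W(C) = 5*C**2 (W(C) = (5*C)*C = 5*C**2)
w(F, r) = -40 + r
w(W(10), u) + 22419 = (-40 + 125) + 22419 = 85 + 22419 = 22504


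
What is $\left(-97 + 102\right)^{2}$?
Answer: $25$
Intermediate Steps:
$\left(-97 + 102\right)^{2} = 5^{2} = 25$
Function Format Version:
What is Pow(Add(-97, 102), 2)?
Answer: 25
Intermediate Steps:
Pow(Add(-97, 102), 2) = Pow(5, 2) = 25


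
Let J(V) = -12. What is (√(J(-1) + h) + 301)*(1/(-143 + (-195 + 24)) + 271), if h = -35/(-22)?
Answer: 25612993/314 + 85093*I*√5038/6908 ≈ 81570.0 + 874.32*I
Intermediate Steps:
h = 35/22 (h = -35*(-1/22) = 35/22 ≈ 1.5909)
(√(J(-1) + h) + 301)*(1/(-143 + (-195 + 24)) + 271) = (√(-12 + 35/22) + 301)*(1/(-143 + (-195 + 24)) + 271) = (√(-229/22) + 301)*(1/(-143 - 171) + 271) = (I*√5038/22 + 301)*(1/(-314) + 271) = (301 + I*√5038/22)*(-1/314 + 271) = (301 + I*√5038/22)*(85093/314) = 25612993/314 + 85093*I*√5038/6908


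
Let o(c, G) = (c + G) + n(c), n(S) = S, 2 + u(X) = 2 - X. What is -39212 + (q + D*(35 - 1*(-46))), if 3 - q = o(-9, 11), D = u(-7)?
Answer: -38635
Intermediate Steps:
u(X) = -X (u(X) = -2 + (2 - X) = -X)
D = 7 (D = -1*(-7) = 7)
o(c, G) = G + 2*c (o(c, G) = (c + G) + c = (G + c) + c = G + 2*c)
q = 10 (q = 3 - (11 + 2*(-9)) = 3 - (11 - 18) = 3 - 1*(-7) = 3 + 7 = 10)
-39212 + (q + D*(35 - 1*(-46))) = -39212 + (10 + 7*(35 - 1*(-46))) = -39212 + (10 + 7*(35 + 46)) = -39212 + (10 + 7*81) = -39212 + (10 + 567) = -39212 + 577 = -38635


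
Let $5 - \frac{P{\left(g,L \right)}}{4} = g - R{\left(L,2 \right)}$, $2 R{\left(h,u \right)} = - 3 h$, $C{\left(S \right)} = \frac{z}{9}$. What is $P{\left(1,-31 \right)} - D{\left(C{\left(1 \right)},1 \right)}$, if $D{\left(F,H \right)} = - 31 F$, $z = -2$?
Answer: $\frac{1756}{9} \approx 195.11$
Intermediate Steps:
$C{\left(S \right)} = - \frac{2}{9}$
$R{\left(h,u \right)} = - \frac{3 h}{2}$ ($R{\left(h,u \right)} = \frac{\left(-3\right) h}{2} = - \frac{3 h}{2}$)
$P{\left(g,L \right)} = 20 - 6 L - 4 g$ ($P{\left(g,L \right)} = 20 - 4 \left(g - - \frac{3 L}{2}\right) = 20 - 4 \left(g + \frac{3 L}{2}\right) = 20 - \left(4 g + 6 L\right) = 20 - 6 L - 4 g$)
$P{\left(1,-31 \right)} - D{\left(C{\left(1 \right)},1 \right)} = \left(20 - -186 - 4\right) - \left(-31\right) \left(- \frac{2}{9}\right) = \left(20 + 186 - 4\right) - \frac{62}{9} = 202 - \frac{62}{9} = \frac{1756}{9}$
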